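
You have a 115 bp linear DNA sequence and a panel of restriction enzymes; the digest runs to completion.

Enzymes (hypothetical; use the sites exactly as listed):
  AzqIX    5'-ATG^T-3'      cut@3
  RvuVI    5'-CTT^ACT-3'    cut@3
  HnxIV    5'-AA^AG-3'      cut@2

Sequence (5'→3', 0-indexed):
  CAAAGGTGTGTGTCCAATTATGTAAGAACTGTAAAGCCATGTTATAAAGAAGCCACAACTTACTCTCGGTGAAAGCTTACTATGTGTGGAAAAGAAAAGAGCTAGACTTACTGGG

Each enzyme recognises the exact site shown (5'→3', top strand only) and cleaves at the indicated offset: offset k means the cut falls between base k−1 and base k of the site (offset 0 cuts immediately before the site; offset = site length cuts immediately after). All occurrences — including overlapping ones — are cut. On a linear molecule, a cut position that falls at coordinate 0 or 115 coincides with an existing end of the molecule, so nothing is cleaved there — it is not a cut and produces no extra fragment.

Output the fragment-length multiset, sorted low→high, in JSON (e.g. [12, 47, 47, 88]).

[3,5,5,6,6,6,7,8,12,12,12,14,19]

Scan for sites:
  AzqIX (ATGT, off=3): starts [19, 38, 81] → cuts [22, 41, 84]
  RvuVI (CTTACT, off=3): starts [58, 75, 106] → cuts [61, 78, 109]
  HnxIV (AAAG, off=2): starts [1, 32, 45, 71, 90, 95] → cuts [3, 34, 47, 73, 92, 97]

Pooled cuts: [3, 22, 34, 41, 47, 61, 73, 78, 84, 92, 97, 109]

Fragments:
  [0,3): 3 bp
  [3,22): 19 bp
  [22,34): 12 bp
  [34,41): 7 bp
  [41,47): 6 bp
  [47,61): 14 bp
  [61,73): 12 bp
  [73,78): 5 bp
  [78,84): 6 bp
  [84,92): 8 bp
  [92,97): 5 bp
  [97,109): 12 bp
  [109,115): 6 bp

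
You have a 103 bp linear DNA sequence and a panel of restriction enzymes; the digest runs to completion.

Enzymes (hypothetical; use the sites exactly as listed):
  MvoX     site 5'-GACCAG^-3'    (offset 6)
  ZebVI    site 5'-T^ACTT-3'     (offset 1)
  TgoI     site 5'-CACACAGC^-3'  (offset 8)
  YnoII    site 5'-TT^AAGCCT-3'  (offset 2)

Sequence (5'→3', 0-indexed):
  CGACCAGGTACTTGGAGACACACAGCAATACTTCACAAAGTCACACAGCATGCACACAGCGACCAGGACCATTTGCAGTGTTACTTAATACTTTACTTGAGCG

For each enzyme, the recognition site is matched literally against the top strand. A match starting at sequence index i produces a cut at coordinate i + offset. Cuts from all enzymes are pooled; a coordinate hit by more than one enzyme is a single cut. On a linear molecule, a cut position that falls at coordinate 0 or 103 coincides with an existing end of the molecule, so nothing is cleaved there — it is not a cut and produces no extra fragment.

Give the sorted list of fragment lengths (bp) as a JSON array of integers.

[2,3,5,6,7,7,9,11,16,17,20]

Per-enzyme occurrences:
  MvoX (GACCAG, off=6): starts [1, 60] → cuts [7, 66]
  ZebVI (TACTT, off=1): starts [8, 28, 81, 88, 93] → cuts [9, 29, 82, 89, 94]
  TgoI (CACACAGC, off=8): starts [18, 41, 52] → cuts [26, 49, 60]
  YnoII (TTAAGCCT, off=2): no sites

Pooled cuts: [7, 9, 26, 29, 49, 60, 66, 82, 89, 94]

Fragments:
  [0,7): 7 bp
  [7,9): 2 bp
  [9,26): 17 bp
  [26,29): 3 bp
  [29,49): 20 bp
  [49,60): 11 bp
  [60,66): 6 bp
  [66,82): 16 bp
  [82,89): 7 bp
  [89,94): 5 bp
  [94,103): 9 bp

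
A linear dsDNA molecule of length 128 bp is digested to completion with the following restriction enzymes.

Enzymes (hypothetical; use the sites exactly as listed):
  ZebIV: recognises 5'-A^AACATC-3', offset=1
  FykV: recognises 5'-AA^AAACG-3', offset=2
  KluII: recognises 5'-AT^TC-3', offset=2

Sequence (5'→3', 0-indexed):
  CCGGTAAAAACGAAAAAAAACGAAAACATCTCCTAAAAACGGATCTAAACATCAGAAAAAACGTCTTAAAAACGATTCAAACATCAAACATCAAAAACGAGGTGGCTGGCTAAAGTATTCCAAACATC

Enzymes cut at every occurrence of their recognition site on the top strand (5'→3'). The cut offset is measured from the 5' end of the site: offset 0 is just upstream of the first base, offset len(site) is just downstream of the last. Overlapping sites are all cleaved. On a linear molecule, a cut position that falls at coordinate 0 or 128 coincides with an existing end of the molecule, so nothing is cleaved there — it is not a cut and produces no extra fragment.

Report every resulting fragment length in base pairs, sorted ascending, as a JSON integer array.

[3,4,6,7,7,7,7,8,10,11,11,11,12,24]

Scan for sites:
  ZebIV (AAACATC, off=1): starts [23, 46, 78, 85, 121] → cuts [24, 47, 79, 86, 122]
  FykV (AAAAACG, off=2): starts [5, 15, 34, 56, 67, 92] → cuts [7, 17, 36, 58, 69, 94]
  KluII (ATTC, off=2): starts [74, 116] → cuts [76, 118]

All cut coordinates (distinct, sorted): [7, 17, 24, 36, 47, 58, 69, 76, 79, 86, 94, 118, 122]

Fragments:
  [0,7): 7 bp
  [7,17): 10 bp
  [17,24): 7 bp
  [24,36): 12 bp
  [36,47): 11 bp
  [47,58): 11 bp
  [58,69): 11 bp
  [69,76): 7 bp
  [76,79): 3 bp
  [79,86): 7 bp
  [86,94): 8 bp
  [94,118): 24 bp
  [118,122): 4 bp
  [122,128): 6 bp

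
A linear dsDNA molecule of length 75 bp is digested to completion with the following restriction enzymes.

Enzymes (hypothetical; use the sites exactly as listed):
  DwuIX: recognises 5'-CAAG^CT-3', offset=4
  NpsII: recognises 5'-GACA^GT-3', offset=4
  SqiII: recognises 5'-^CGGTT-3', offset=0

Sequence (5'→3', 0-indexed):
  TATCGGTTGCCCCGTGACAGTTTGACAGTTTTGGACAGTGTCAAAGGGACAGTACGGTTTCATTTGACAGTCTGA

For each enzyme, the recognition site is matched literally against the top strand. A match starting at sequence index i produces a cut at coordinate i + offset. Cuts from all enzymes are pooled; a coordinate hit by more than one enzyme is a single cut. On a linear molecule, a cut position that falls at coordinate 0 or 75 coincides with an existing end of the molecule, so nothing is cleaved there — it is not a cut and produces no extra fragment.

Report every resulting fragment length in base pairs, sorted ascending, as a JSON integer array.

Per-enzyme occurrences:
  DwuIX (CAAGCT, off=4): no sites
  NpsII GACAGT/4: at [15, 23, 33, 47, 65] ⇒ [19, 27, 37, 51, 69]
  SqiII CGGTT/0: at [3, 54] ⇒ [3, 54]

Pooled cuts: [3, 19, 27, 37, 51, 54, 69]

Fragment lengths:
  [0,3): 3 bp
  [3,19): 16 bp
  [19,27): 8 bp
  [27,37): 10 bp
  [37,51): 14 bp
  [51,54): 3 bp
  [54,69): 15 bp
  [69,75): 6 bp

[3,3,6,8,10,14,15,16]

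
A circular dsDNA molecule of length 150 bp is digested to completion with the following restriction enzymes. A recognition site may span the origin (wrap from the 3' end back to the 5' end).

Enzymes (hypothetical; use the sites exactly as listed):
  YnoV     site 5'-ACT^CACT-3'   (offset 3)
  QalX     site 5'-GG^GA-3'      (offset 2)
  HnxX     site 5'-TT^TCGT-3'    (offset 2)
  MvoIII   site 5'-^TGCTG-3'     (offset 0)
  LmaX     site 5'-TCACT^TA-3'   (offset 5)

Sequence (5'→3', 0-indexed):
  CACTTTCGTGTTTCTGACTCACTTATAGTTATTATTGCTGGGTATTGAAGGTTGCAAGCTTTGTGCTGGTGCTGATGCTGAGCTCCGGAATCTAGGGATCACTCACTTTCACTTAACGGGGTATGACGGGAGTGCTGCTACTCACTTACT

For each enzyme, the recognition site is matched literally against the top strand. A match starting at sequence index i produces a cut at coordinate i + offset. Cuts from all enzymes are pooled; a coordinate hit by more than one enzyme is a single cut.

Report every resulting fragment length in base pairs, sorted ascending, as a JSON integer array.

[3,4,4,4,5,6,6,7,10,10,12,14,16,21,28]

Per-enzyme occurrences:
  YnoV ACTCACT/3: at [16, 100, 139, 147] ⇒ [0, 19, 103, 142]
  QalX GGGA/2: at [94, 127] ⇒ [96, 129]
  HnxX TTTCGT/2: at [3] ⇒ [5]
  MvoIII TGCTG/0: at [35, 63, 69, 75, 132] ⇒ [35, 63, 69, 75, 132]
  LmaX TCACTTA/5: at [18, 108, 141] ⇒ [23, 113, 146]

Pooled cuts: [0, 5, 19, 23, 35, 63, 69, 75, 96, 103, 113, 129, 132, 142, 146]

Fragment lengths:
  0→5: 5 bp
  5→19: 14 bp
  19→23: 4 bp
  23→35: 12 bp
  35→63: 28 bp
  63→69: 6 bp
  69→75: 6 bp
  75→96: 21 bp
  96→103: 7 bp
  103→113: 10 bp
  113→129: 16 bp
  129→132: 3 bp
  132→142: 10 bp
  142→146: 4 bp
  146→0 (wrap): 150-146+0 = 4 bp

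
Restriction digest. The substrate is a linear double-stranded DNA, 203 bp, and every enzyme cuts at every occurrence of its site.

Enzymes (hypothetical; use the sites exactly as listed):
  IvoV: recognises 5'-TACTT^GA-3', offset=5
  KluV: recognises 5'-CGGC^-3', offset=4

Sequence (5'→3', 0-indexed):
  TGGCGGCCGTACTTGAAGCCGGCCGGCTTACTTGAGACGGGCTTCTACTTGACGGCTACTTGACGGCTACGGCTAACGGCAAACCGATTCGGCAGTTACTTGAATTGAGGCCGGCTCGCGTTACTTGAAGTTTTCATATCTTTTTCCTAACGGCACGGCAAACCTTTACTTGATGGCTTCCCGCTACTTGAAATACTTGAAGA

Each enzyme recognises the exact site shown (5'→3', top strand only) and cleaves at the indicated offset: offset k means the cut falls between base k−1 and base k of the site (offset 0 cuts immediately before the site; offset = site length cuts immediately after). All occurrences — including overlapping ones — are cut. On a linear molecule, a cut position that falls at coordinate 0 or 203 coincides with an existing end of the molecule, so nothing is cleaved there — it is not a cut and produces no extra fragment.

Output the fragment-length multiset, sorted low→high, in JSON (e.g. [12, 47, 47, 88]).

[4,5,5,5,6,6,6,6,7,7,7,8,9,9,11,12,13,14,17,18,28]

Site scan:
  IvoV TACTTGA/5: at [9, 28, 45, 56, 96, 121, 166, 184, 193] ⇒ [14, 33, 50, 61, 101, 126, 171, 189, 198]
  KluV CGGC/4: at [3, 19, 23, 52, 63, 69, 76, 89, 111, 150, 155] ⇒ [7, 23, 27, 56, 67, 73, 80, 93, 115, 154, 159]

Pooled cuts: [7, 14, 23, 27, 33, 50, 56, 61, 67, 73, 80, 93, 101, 115, 126, 154, 159, 171, 189, 198]

Fragment lengths:
  [0,7): 7 bp
  [7,14): 7 bp
  [14,23): 9 bp
  [23,27): 4 bp
  [27,33): 6 bp
  [33,50): 17 bp
  [50,56): 6 bp
  [56,61): 5 bp
  [61,67): 6 bp
  [67,73): 6 bp
  [73,80): 7 bp
  [80,93): 13 bp
  [93,101): 8 bp
  [101,115): 14 bp
  [115,126): 11 bp
  [126,154): 28 bp
  [154,159): 5 bp
  [159,171): 12 bp
  [171,189): 18 bp
  [189,198): 9 bp
  [198,203): 5 bp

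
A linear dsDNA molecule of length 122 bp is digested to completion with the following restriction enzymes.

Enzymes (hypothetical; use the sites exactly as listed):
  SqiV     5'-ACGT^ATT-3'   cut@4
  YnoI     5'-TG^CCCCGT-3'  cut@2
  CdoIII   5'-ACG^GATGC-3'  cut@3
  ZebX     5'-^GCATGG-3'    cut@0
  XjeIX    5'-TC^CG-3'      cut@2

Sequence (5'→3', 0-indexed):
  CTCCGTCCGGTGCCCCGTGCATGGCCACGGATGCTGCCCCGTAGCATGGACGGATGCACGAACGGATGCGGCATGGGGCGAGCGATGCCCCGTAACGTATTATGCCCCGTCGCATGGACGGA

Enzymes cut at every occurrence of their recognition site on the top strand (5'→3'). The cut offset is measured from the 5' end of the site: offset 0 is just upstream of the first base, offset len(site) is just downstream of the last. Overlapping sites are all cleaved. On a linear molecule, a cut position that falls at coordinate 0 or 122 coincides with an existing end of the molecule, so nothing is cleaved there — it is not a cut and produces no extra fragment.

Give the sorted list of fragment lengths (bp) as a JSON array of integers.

[3,4,5,6,6,6,7,7,7,9,11,11,11,12,17]

Scan for sites:
  SqiV ACGTATT/4: at [94] ⇒ [98]
  YnoI TGCCCCGT/2: at [10, 34, 85, 102] ⇒ [12, 36, 87, 104]
  CdoIII ACGGATGC/3: at [26, 49, 61] ⇒ [29, 52, 64]
  ZebX GCATGG/0: at [18, 43, 70, 111] ⇒ [18, 43, 70, 111]
  XjeIX TCCG/2: at [1, 5] ⇒ [3, 7]

All cut coordinates (distinct, sorted): [3, 7, 12, 18, 29, 36, 43, 52, 64, 70, 87, 98, 104, 111]

Fragments:
  [0,3): 3 bp
  [3,7): 4 bp
  [7,12): 5 bp
  [12,18): 6 bp
  [18,29): 11 bp
  [29,36): 7 bp
  [36,43): 7 bp
  [43,52): 9 bp
  [52,64): 12 bp
  [64,70): 6 bp
  [70,87): 17 bp
  [87,98): 11 bp
  [98,104): 6 bp
  [104,111): 7 bp
  [111,122): 11 bp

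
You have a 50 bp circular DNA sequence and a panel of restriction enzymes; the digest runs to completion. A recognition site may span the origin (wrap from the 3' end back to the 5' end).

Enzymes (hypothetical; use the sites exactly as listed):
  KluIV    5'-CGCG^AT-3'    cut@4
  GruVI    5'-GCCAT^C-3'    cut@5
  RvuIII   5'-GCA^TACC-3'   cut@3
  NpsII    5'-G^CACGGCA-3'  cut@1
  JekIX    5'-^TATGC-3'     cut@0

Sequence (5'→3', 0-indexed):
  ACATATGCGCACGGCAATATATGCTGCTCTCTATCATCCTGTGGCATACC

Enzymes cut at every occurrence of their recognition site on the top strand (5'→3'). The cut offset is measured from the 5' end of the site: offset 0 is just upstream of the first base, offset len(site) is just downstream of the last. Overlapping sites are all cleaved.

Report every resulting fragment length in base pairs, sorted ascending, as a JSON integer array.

[6,7,10,27]

Per-enzyme occurrences:
  KluIV (CGCGAT, off=4): no sites
  GruVI (GCCATC, off=5): no sites
  RvuIII GCATACC/3: at [43] ⇒ [46]
  NpsII GCACGGCA/1: at [8] ⇒ [9]
  JekIX TATGC/0: at [3, 19] ⇒ [3, 19]

All cut coordinates (distinct, sorted): [3, 9, 19, 46]

Fragments:
  3→9: 6 bp
  9→19: 10 bp
  19→46: 27 bp
  46→3 (wrap): 50-46+3 = 7 bp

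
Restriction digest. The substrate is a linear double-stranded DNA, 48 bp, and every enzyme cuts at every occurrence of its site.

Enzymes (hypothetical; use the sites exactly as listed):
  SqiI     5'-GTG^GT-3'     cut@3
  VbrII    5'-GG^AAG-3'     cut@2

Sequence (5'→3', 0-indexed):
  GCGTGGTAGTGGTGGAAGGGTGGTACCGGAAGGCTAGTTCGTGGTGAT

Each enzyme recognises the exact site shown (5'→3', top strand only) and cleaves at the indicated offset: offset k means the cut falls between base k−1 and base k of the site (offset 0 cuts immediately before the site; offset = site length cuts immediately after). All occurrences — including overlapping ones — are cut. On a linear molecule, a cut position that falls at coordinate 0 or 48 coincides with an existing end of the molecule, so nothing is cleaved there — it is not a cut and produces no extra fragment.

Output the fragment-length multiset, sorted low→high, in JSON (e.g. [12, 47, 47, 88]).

Site scan:
  SqiI GTGGT/3: at [2, 8, 19, 40] ⇒ [5, 11, 22, 43]
  VbrII GGAAG/2: at [13, 27] ⇒ [15, 29]

Pooled cuts: [5, 11, 15, 22, 29, 43]

Fragments:
  [0,5): 5 bp
  [5,11): 6 bp
  [11,15): 4 bp
  [15,22): 7 bp
  [22,29): 7 bp
  [29,43): 14 bp
  [43,48): 5 bp

[4,5,5,6,7,7,14]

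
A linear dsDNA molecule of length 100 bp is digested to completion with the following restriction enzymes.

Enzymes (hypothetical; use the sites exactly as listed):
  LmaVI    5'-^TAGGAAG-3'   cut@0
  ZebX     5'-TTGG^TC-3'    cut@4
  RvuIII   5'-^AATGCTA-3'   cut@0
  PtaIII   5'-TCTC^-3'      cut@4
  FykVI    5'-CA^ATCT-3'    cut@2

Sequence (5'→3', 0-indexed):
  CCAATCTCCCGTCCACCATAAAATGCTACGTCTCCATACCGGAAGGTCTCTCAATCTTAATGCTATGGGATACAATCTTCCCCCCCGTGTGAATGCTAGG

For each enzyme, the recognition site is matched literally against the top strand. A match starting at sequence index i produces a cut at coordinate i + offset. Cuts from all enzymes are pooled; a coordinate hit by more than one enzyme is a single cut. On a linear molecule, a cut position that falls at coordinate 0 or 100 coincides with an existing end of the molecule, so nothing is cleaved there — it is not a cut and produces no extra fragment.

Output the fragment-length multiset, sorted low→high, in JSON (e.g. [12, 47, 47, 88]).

[1,2,3,5,5,9,13,13,16,16,17]

Per-enzyme occurrences:
  LmaVI (TAGGAAG, off=0): no sites
  ZebX (TTGGTC, off=4): no sites
  RvuIII AATGCTA/0: at [21, 58, 91] ⇒ [21, 58, 91]
  PtaIII TCTC/4: at [4, 30, 46, 48] ⇒ [8, 34, 50, 52]
  FykVI CAATCT/2: at [1, 51, 72] ⇒ [3, 53, 74]

All cut coordinates (distinct, sorted): [3, 8, 21, 34, 50, 52, 53, 58, 74, 91]

Fragment lengths:
  [0,3): 3 bp
  [3,8): 5 bp
  [8,21): 13 bp
  [21,34): 13 bp
  [34,50): 16 bp
  [50,52): 2 bp
  [52,53): 1 bp
  [53,58): 5 bp
  [58,74): 16 bp
  [74,91): 17 bp
  [91,100): 9 bp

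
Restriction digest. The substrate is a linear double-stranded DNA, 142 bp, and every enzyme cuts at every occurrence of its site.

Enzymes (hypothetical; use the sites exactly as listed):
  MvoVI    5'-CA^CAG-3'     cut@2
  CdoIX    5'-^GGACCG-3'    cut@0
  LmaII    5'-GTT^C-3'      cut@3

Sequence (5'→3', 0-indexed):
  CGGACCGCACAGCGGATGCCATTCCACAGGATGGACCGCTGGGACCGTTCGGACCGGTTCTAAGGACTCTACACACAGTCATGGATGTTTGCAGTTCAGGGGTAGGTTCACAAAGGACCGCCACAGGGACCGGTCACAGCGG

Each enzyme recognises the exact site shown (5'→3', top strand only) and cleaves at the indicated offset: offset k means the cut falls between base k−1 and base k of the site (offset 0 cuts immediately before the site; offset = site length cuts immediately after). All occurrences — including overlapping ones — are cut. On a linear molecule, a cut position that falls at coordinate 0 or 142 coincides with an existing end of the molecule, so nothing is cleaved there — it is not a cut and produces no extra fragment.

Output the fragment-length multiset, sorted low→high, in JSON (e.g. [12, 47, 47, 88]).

Scan for sites:
  MvoVI (CACAG, off=2): starts [7, 24, 73, 121, 134] → cuts [9, 26, 75, 123, 136]
  CdoIX (GGACCG, off=0): starts [1, 32, 41, 50, 114, 126] → cuts [1, 32, 41, 50, 114, 126]
  LmaII (GTTC, off=3): starts [46, 56, 93, 105] → cuts [49, 59, 96, 108]

All cut coordinates (distinct, sorted): [1, 9, 26, 32, 41, 49, 50, 59, 75, 96, 108, 114, 123, 126, 136]

Fragments:
  [0,1): 1 bp
  [1,9): 8 bp
  [9,26): 17 bp
  [26,32): 6 bp
  [32,41): 9 bp
  [41,49): 8 bp
  [49,50): 1 bp
  [50,59): 9 bp
  [59,75): 16 bp
  [75,96): 21 bp
  [96,108): 12 bp
  [108,114): 6 bp
  [114,123): 9 bp
  [123,126): 3 bp
  [126,136): 10 bp
  [136,142): 6 bp

[1,1,3,6,6,6,8,8,9,9,9,10,12,16,17,21]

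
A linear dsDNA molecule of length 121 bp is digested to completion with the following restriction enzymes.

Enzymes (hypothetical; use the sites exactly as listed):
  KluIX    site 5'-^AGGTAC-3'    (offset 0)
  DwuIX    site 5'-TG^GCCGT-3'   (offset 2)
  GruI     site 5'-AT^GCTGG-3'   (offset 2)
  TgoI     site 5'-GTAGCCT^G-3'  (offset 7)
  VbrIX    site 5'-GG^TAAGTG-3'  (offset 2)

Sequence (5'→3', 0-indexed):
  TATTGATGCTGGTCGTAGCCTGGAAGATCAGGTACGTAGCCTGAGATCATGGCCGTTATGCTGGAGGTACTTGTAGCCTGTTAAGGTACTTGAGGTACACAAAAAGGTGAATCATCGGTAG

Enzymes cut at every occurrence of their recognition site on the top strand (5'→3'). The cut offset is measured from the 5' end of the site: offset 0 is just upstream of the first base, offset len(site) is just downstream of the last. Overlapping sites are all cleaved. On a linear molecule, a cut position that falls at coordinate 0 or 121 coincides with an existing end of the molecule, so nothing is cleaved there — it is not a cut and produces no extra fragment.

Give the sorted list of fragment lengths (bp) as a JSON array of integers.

Per-enzyme occurrences:
  KluIX AGGTAC/0: at [29, 64, 83, 92] ⇒ [29, 64, 83, 92]
  DwuIX TGGCCGT/2: at [49] ⇒ [51]
  GruI ATGCTGG/2: at [5, 57] ⇒ [7, 59]
  TgoI GTAGCCTG/7: at [14, 35, 72] ⇒ [21, 42, 79]
  VbrIX (GGTAAGTG, off=2): no sites

Pooled cuts: [7, 21, 29, 42, 51, 59, 64, 79, 83, 92]

Fragments:
  [0,7): 7 bp
  [7,21): 14 bp
  [21,29): 8 bp
  [29,42): 13 bp
  [42,51): 9 bp
  [51,59): 8 bp
  [59,64): 5 bp
  [64,79): 15 bp
  [79,83): 4 bp
  [83,92): 9 bp
  [92,121): 29 bp

[4,5,7,8,8,9,9,13,14,15,29]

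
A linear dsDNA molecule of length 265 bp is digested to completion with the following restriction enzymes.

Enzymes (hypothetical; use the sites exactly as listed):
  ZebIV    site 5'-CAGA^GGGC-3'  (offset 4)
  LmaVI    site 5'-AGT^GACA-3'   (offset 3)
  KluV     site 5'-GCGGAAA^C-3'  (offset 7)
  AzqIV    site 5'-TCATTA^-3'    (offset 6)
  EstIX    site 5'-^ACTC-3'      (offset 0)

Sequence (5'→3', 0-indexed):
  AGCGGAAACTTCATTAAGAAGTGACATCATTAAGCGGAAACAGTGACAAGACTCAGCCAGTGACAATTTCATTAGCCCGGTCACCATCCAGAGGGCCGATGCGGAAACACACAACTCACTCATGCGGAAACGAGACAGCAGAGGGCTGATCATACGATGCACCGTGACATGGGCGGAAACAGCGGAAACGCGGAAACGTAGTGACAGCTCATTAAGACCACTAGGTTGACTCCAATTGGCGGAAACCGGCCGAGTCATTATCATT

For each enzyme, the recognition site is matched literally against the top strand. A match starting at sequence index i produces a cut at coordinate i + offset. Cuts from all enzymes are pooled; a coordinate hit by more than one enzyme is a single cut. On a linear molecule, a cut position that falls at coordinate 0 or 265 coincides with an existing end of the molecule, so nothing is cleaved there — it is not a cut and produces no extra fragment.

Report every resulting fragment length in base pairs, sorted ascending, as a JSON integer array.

[4,4,5,6,6,6,6,8,8,8,8,9,10,11,12,12,13,13,14,15,15,17,18,37]

Site scan:
  ZebIV (CAGAGGGC, off=4): starts [88, 138] → cuts [92, 142]
  LmaVI (AGTGACA, off=3): starts [19, 41, 58, 199] → cuts [22, 44, 61, 202]
  KluV (GCGGAAAC, off=7): starts [1, 33, 100, 123, 172, 181, 189, 238] → cuts [8, 40, 107, 130, 179, 188, 196, 245]
  AzqIV (TCATTA, off=6): starts [10, 26, 68, 208, 254] → cuts [16, 32, 74, 214, 260]
  EstIX (ACTC, off=0): starts [50, 113, 117, 228] → cuts [50, 113, 117, 228]

All cut coordinates (distinct, sorted): [8, 16, 22, 32, 40, 44, 50, 61, 74, 92, 107, 113, 117, 130, 142, 179, 188, 196, 202, 214, 228, 245, 260]

Fragment lengths:
  [0,8): 8 bp
  [8,16): 8 bp
  [16,22): 6 bp
  [22,32): 10 bp
  [32,40): 8 bp
  [40,44): 4 bp
  [44,50): 6 bp
  [50,61): 11 bp
  [61,74): 13 bp
  [74,92): 18 bp
  [92,107): 15 bp
  [107,113): 6 bp
  [113,117): 4 bp
  [117,130): 13 bp
  [130,142): 12 bp
  [142,179): 37 bp
  [179,188): 9 bp
  [188,196): 8 bp
  [196,202): 6 bp
  [202,214): 12 bp
  [214,228): 14 bp
  [228,245): 17 bp
  [245,260): 15 bp
  [260,265): 5 bp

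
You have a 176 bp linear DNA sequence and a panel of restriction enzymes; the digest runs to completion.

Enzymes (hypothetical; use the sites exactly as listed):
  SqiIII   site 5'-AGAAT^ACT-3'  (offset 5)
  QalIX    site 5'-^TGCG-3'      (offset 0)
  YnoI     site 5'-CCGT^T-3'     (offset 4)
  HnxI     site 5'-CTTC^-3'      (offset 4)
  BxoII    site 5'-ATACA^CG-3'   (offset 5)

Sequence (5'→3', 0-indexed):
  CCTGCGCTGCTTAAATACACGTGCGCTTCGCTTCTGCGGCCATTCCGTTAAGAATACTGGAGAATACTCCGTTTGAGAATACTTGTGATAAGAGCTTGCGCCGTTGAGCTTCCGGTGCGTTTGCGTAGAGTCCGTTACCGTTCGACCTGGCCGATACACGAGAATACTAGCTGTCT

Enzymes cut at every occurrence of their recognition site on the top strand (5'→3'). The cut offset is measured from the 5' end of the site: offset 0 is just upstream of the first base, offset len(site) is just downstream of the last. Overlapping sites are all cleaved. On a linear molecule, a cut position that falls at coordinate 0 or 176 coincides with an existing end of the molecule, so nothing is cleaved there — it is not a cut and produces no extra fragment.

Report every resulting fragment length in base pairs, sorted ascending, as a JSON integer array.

[2,2,3,5,6,6,7,7,7,8,8,8,8,10,11,14,14,16,17,17]

Per-enzyme occurrences:
  SqiIII AGAATACT/5: at [50, 60, 75, 160] ⇒ [55, 65, 80, 165]
  QalIX TGCG/0: at [2, 21, 34, 96, 115, 121] ⇒ [2, 21, 34, 96, 115, 121]
  YnoI CCGTT/4: at [44, 68, 100, 131, 137] ⇒ [48, 72, 104, 135, 141]
  HnxI CTTC/4: at [25, 30, 108] ⇒ [29, 34, 112]
  BxoII ATACACG/5: at [14, 153] ⇒ [19, 158]

All cut coordinates (distinct, sorted): [2, 19, 21, 29, 34, 48, 55, 65, 72, 80, 96, 104, 112, 115, 121, 135, 141, 158, 165]

Fragments:
  [0,2): 2 bp
  [2,19): 17 bp
  [19,21): 2 bp
  [21,29): 8 bp
  [29,34): 5 bp
  [34,48): 14 bp
  [48,55): 7 bp
  [55,65): 10 bp
  [65,72): 7 bp
  [72,80): 8 bp
  [80,96): 16 bp
  [96,104): 8 bp
  [104,112): 8 bp
  [112,115): 3 bp
  [115,121): 6 bp
  [121,135): 14 bp
  [135,141): 6 bp
  [141,158): 17 bp
  [158,165): 7 bp
  [165,176): 11 bp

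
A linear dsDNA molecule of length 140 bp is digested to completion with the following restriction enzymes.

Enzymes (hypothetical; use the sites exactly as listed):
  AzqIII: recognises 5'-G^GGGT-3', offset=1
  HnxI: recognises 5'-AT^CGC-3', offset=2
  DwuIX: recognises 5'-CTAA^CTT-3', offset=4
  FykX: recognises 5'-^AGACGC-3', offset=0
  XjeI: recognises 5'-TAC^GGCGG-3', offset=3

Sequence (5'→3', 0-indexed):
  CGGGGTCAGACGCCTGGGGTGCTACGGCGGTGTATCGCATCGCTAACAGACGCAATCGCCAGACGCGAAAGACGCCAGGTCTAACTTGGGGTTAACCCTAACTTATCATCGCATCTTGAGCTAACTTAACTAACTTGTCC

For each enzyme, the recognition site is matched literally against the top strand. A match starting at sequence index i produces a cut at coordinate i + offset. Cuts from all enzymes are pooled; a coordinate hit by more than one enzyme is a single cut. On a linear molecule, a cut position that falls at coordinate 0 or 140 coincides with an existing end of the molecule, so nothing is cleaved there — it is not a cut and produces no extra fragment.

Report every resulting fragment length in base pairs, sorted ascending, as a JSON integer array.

[2,4,4,5,5,7,7,8,9,9,9,9,9,10,13,15,15]

Site scan:
  AzqIII GGGGT/1: at [1, 15, 87] ⇒ [2, 16, 88]
  HnxI ATCGC/2: at [33, 38, 54, 107] ⇒ [35, 40, 56, 109]
  DwuIX CTAACTT/4: at [80, 97, 120, 129] ⇒ [84, 101, 124, 133]
  FykX AGACGC/0: at [7, 47, 60, 69] ⇒ [7, 47, 60, 69]
  XjeI TACGGCGG/3: at [22] ⇒ [25]

All cut coordinates (distinct, sorted): [2, 7, 16, 25, 35, 40, 47, 56, 60, 69, 84, 88, 101, 109, 124, 133]

Fragment lengths:
  [0,2): 2 bp
  [2,7): 5 bp
  [7,16): 9 bp
  [16,25): 9 bp
  [25,35): 10 bp
  [35,40): 5 bp
  [40,47): 7 bp
  [47,56): 9 bp
  [56,60): 4 bp
  [60,69): 9 bp
  [69,84): 15 bp
  [84,88): 4 bp
  [88,101): 13 bp
  [101,109): 8 bp
  [109,124): 15 bp
  [124,133): 9 bp
  [133,140): 7 bp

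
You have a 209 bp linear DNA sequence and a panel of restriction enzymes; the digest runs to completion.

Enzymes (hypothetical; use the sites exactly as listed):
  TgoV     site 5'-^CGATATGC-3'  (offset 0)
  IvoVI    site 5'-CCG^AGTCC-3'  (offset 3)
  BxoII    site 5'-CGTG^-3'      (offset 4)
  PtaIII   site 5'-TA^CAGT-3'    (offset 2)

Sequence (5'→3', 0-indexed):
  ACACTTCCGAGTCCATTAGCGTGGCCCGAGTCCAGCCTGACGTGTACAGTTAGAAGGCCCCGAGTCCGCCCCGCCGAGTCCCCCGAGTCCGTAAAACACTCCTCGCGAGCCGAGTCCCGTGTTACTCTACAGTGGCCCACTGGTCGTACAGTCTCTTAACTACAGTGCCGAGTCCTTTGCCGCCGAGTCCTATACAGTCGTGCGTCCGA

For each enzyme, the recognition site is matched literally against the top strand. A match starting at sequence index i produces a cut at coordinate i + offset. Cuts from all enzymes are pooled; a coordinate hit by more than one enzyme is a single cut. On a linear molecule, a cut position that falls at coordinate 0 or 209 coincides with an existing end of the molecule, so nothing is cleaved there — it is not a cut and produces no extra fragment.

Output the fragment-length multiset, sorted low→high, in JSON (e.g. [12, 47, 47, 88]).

[2,5,7,8,8,8,9,9,9,9,14,14,14,15,16,16,19,27]

Scan for sites:
  TgoV (CGATATGC, off=0): no sites
  IvoVI CCGAGTCC/3: at [6, 25, 59, 73, 82, 109, 167, 182] ⇒ [9, 28, 62, 76, 85, 112, 170, 185]
  BxoII CGTG/4: at [19, 40, 117, 198] ⇒ [23, 44, 121, 202]
  PtaIII TACAGT/2: at [44, 127, 146, 160, 192] ⇒ [46, 129, 148, 162, 194]

Pooled cuts: [9, 23, 28, 44, 46, 62, 76, 85, 112, 121, 129, 148, 162, 170, 185, 194, 202]

Fragments:
  [0,9): 9 bp
  [9,23): 14 bp
  [23,28): 5 bp
  [28,44): 16 bp
  [44,46): 2 bp
  [46,62): 16 bp
  [62,76): 14 bp
  [76,85): 9 bp
  [85,112): 27 bp
  [112,121): 9 bp
  [121,129): 8 bp
  [129,148): 19 bp
  [148,162): 14 bp
  [162,170): 8 bp
  [170,185): 15 bp
  [185,194): 9 bp
  [194,202): 8 bp
  [202,209): 7 bp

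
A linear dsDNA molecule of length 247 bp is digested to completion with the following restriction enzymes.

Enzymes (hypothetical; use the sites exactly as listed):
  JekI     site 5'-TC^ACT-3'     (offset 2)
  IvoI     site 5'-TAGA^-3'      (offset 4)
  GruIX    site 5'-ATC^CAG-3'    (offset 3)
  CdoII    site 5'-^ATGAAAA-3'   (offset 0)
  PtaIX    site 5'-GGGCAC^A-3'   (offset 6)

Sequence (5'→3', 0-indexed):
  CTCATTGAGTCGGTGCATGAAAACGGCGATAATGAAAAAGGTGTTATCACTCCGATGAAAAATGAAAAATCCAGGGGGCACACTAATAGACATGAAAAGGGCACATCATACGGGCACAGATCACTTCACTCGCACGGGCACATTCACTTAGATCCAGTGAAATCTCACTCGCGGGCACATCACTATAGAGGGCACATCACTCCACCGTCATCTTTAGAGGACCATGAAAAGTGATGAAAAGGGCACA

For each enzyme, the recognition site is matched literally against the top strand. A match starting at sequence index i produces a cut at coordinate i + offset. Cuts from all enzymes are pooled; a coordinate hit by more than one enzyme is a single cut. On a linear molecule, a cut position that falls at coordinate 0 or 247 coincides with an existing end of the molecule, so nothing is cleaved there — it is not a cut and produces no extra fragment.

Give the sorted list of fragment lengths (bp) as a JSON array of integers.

[1,1,2,3,3,4,5,5,5,6,6,7,7,8,9,10,10,10,12,12,13,13,13,14,15,16,17,20]

Site scan:
  JekI TCACT/2: at [46, 120, 125, 143, 164, 179, 196] ⇒ [48, 122, 127, 145, 166, 181, 198]
  IvoI TAGA/4: at [86, 148, 185, 214] ⇒ [90, 152, 189, 218]
  GruIX ATCCAG/3: at [68, 151] ⇒ [71, 154]
  CdoII ATGAAAA/0: at [16, 31, 54, 61, 91, 223, 233] ⇒ [16, 31, 54, 61, 91, 223, 233]
  PtaIX GGGCACA/6: at [75, 98, 111, 135, 172, 189, 240] ⇒ [81, 104, 117, 141, 178, 195, 246]

Pooled cuts: [16, 31, 48, 54, 61, 71, 81, 90, 91, 104, 117, 122, 127, 141, 145, 152, 154, 166, 178, 181, 189, 195, 198, 218, 223, 233, 246]

Fragment lengths:
  [0,16): 16 bp
  [16,31): 15 bp
  [31,48): 17 bp
  [48,54): 6 bp
  [54,61): 7 bp
  [61,71): 10 bp
  [71,81): 10 bp
  [81,90): 9 bp
  [90,91): 1 bp
  [91,104): 13 bp
  [104,117): 13 bp
  [117,122): 5 bp
  [122,127): 5 bp
  [127,141): 14 bp
  [141,145): 4 bp
  [145,152): 7 bp
  [152,154): 2 bp
  [154,166): 12 bp
  [166,178): 12 bp
  [178,181): 3 bp
  [181,189): 8 bp
  [189,195): 6 bp
  [195,198): 3 bp
  [198,218): 20 bp
  [218,223): 5 bp
  [223,233): 10 bp
  [233,246): 13 bp
  [246,247): 1 bp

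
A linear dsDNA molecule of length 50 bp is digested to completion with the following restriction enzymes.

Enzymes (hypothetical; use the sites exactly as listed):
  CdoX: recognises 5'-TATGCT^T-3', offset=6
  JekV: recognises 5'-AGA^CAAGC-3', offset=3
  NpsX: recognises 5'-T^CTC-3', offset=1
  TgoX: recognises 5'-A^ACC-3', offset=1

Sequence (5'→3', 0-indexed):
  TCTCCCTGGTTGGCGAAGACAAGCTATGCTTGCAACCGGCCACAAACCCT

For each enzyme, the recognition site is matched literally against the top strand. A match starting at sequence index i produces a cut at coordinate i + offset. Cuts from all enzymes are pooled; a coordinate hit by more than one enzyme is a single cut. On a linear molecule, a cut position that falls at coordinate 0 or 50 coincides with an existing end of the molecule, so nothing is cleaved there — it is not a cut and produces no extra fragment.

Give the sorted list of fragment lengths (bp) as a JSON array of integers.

[1,4,5,11,11,18]

Scan for sites:
  CdoX TATGCTT/6: at [24] ⇒ [30]
  JekV AGACAAGC/3: at [16] ⇒ [19]
  NpsX TCTC/1: at [0] ⇒ [1]
  TgoX AACC/1: at [33, 44] ⇒ [34, 45]

Pooled cuts: [1, 19, 30, 34, 45]

Fragment lengths:
  [0,1): 1 bp
  [1,19): 18 bp
  [19,30): 11 bp
  [30,34): 4 bp
  [34,45): 11 bp
  [45,50): 5 bp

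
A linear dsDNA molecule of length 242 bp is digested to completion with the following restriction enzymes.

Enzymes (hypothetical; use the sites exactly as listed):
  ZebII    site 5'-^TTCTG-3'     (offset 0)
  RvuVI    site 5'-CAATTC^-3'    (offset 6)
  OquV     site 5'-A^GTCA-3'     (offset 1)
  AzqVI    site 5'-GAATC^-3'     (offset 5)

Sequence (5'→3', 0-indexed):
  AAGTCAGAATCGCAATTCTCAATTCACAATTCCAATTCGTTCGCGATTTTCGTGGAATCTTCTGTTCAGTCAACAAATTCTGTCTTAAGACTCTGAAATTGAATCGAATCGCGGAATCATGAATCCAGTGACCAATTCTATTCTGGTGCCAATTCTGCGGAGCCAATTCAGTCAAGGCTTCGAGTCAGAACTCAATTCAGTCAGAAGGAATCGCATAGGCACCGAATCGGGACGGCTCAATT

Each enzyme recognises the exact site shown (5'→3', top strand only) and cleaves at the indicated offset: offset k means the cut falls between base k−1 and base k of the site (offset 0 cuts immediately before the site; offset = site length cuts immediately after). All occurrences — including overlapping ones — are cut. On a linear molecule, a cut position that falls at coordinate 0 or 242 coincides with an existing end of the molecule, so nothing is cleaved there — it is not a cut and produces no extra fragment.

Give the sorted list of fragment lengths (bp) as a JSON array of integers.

Per-enzyme occurrences:
  ZebII TTCTG/0: at [59, 77, 140, 152] ⇒ [59, 77, 140, 152]
  RvuVI CAATTC/6: at [12, 19, 26, 32, 132, 149, 163, 192] ⇒ [18, 25, 32, 38, 138, 155, 169, 198]
  OquV AGTCA/1: at [1, 67, 169, 182, 198] ⇒ [2, 68, 170, 183, 199]
  AzqVI GAATC/5: at [6, 54, 100, 105, 113, 120, 207, 223] ⇒ [11, 59, 105, 110, 118, 125, 212, 228]

Pooled cuts: [2, 11, 18, 25, 32, 38, 59, 68, 77, 105, 110, 118, 125, 138, 140, 152, 155, 169, 170, 183, 198, 199, 212, 228]

Fragments:
  [0,2): 2 bp
  [2,11): 9 bp
  [11,18): 7 bp
  [18,25): 7 bp
  [25,32): 7 bp
  [32,38): 6 bp
  [38,59): 21 bp
  [59,68): 9 bp
  [68,77): 9 bp
  [77,105): 28 bp
  [105,110): 5 bp
  [110,118): 8 bp
  [118,125): 7 bp
  [125,138): 13 bp
  [138,140): 2 bp
  [140,152): 12 bp
  [152,155): 3 bp
  [155,169): 14 bp
  [169,170): 1 bp
  [170,183): 13 bp
  [183,198): 15 bp
  [198,199): 1 bp
  [199,212): 13 bp
  [212,228): 16 bp
  [228,242): 14 bp

[1,1,2,2,3,5,6,7,7,7,7,8,9,9,9,12,13,13,13,14,14,15,16,21,28]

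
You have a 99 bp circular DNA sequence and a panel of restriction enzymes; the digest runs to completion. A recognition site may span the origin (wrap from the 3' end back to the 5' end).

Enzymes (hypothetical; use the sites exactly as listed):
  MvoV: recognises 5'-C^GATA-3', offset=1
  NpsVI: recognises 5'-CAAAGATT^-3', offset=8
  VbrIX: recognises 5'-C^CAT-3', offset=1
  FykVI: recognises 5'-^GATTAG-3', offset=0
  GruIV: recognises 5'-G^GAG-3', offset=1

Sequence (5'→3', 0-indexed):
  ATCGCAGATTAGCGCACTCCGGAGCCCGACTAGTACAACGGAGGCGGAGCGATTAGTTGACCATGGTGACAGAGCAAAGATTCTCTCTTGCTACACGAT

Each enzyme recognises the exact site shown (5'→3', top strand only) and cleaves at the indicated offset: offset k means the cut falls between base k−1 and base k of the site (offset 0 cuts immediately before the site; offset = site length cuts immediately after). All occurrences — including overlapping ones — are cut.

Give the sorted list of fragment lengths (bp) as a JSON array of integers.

[4,6,9,11,14,15,19,21]

Site scan:
  MvoV (CGATA, off=1): starts [95] → cuts [96]
  NpsVI (CAAAGATT, off=8): starts [74] → cuts [82]
  VbrIX (CCAT, off=1): starts [60] → cuts [61]
  FykVI (GATTAG, off=0): starts [6, 50] → cuts [6, 50]
  GruIV (GGAG, off=1): starts [20, 39, 45] → cuts [21, 40, 46]

Pooled cuts: [6, 21, 40, 46, 50, 61, 82, 96]

Fragment lengths:
  6→21: 15 bp
  21→40: 19 bp
  40→46: 6 bp
  46→50: 4 bp
  50→61: 11 bp
  61→82: 21 bp
  82→96: 14 bp
  96→6 (wrap): 99-96+6 = 9 bp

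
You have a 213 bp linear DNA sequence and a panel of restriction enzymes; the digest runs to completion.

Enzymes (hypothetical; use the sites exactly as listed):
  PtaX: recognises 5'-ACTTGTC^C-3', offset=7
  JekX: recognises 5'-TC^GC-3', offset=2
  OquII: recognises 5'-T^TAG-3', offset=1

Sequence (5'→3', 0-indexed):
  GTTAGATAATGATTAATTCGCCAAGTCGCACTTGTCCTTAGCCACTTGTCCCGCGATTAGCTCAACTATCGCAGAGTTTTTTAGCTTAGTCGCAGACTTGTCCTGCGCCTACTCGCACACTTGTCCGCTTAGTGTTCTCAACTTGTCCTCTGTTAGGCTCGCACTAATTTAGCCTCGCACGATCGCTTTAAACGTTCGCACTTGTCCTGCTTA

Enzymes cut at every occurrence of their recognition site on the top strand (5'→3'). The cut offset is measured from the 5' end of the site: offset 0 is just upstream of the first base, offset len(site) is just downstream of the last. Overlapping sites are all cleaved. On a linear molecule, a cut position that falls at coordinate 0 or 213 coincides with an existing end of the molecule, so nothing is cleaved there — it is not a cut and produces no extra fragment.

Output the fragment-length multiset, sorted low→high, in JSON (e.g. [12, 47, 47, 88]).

Site scan:
  PtaX (ACTTGTCC, off=7): starts [29, 43, 95, 118, 140, 199] → cuts [36, 50, 102, 125, 147, 206]
  JekX (TCGC, off=2): starts [17, 25, 68, 89, 112, 158, 174, 182, 195] → cuts [19, 27, 70, 91, 114, 160, 176, 184, 197]
  OquII (TTAG, off=1): starts [1, 37, 56, 80, 85, 128, 152, 168] → cuts [2, 38, 57, 81, 86, 129, 153, 169]

All cut coordinates (distinct, sorted): [2, 19, 27, 36, 38, 50, 57, 70, 81, 86, 91, 102, 114, 125, 129, 147, 153, 160, 169, 176, 184, 197, 206]

Fragment lengths:
  [0,2): 2 bp
  [2,19): 17 bp
  [19,27): 8 bp
  [27,36): 9 bp
  [36,38): 2 bp
  [38,50): 12 bp
  [50,57): 7 bp
  [57,70): 13 bp
  [70,81): 11 bp
  [81,86): 5 bp
  [86,91): 5 bp
  [91,102): 11 bp
  [102,114): 12 bp
  [114,125): 11 bp
  [125,129): 4 bp
  [129,147): 18 bp
  [147,153): 6 bp
  [153,160): 7 bp
  [160,169): 9 bp
  [169,176): 7 bp
  [176,184): 8 bp
  [184,197): 13 bp
  [197,206): 9 bp
  [206,213): 7 bp

[2,2,4,5,5,6,7,7,7,7,8,8,9,9,9,11,11,11,12,12,13,13,17,18]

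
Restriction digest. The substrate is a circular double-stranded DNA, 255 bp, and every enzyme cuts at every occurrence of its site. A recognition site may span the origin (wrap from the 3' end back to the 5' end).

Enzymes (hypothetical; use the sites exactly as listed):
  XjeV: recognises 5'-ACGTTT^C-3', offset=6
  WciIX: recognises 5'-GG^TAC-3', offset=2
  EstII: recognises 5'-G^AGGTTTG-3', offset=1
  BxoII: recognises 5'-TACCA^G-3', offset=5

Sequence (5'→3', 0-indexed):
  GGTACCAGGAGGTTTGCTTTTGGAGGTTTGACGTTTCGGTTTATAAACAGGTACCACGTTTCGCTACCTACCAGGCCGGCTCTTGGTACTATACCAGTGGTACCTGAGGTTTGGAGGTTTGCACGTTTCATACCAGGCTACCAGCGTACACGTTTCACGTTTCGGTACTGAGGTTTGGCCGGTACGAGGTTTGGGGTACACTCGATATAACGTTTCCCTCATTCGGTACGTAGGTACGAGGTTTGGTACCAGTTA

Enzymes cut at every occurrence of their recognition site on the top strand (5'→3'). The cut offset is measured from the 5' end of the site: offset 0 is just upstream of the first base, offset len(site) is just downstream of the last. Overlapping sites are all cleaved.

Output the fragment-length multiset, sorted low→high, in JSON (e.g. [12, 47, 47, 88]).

Scan for sites:
  XjeV (ACGTTTC, off=6): starts [30, 55, 122, 149, 156, 209] → cuts [36, 61, 128, 155, 162, 215]
  WciIX (GGTAC, off=2): starts [0, 49, 84, 98, 163, 180, 194, 224, 232, 244] → cuts [2, 51, 86, 100, 165, 182, 196, 226, 234, 246]
  EstII (GAGGTTTG, off=1): starts [8, 22, 105, 113, 169, 185, 237] → cuts [9, 23, 106, 114, 170, 186, 238]
  BxoII (TACCAG, off=5): starts [2, 68, 91, 130, 138, 246] → cuts [7, 73, 96, 135, 143, 251]

Pooled cuts: [2, 7, 9, 23, 36, 51, 61, 73, 86, 96, 100, 106, 114, 128, 135, 143, 155, 162, 165, 170, 182, 186, 196, 215, 226, 234, 238, 246, 251]

Fragments:
  2→7: 5 bp
  7→9: 2 bp
  9→23: 14 bp
  23→36: 13 bp
  36→51: 15 bp
  51→61: 10 bp
  61→73: 12 bp
  73→86: 13 bp
  86→96: 10 bp
  96→100: 4 bp
  100→106: 6 bp
  106→114: 8 bp
  114→128: 14 bp
  128→135: 7 bp
  135→143: 8 bp
  143→155: 12 bp
  155→162: 7 bp
  162→165: 3 bp
  165→170: 5 bp
  170→182: 12 bp
  182→186: 4 bp
  186→196: 10 bp
  196→215: 19 bp
  215→226: 11 bp
  226→234: 8 bp
  234→238: 4 bp
  238→246: 8 bp
  246→251: 5 bp
  251→2 (wrap): 255-251+2 = 6 bp

[2,3,4,4,4,5,5,5,6,6,7,7,8,8,8,8,10,10,10,11,12,12,12,13,13,14,14,15,19]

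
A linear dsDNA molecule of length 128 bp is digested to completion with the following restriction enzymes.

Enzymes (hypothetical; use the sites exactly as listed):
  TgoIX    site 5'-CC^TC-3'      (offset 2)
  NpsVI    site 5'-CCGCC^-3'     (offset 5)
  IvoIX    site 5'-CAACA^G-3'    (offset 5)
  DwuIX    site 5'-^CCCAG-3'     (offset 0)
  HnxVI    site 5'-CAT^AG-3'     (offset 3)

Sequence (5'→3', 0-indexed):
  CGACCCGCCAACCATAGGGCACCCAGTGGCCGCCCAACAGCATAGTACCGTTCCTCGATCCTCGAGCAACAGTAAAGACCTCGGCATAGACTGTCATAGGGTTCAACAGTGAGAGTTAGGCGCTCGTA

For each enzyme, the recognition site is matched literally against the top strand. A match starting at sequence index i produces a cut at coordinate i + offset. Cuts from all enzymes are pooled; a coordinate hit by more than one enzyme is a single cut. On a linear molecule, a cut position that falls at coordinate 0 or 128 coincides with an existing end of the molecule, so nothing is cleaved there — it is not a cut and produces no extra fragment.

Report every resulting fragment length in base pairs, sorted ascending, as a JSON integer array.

[4,5,6,6,7,7,9,9,10,10,11,11,13,20]

Per-enzyme occurrences:
  TgoIX (CCTC, off=2): starts [52, 59, 78] → cuts [54, 61, 80]
  NpsVI (CCGCC, off=5): starts [4, 29] → cuts [9, 34]
  IvoIX (CAACAG, off=5): starts [34, 66, 103] → cuts [39, 71, 108]
  DwuIX (CCCAG, off=0): starts [21] → cuts [21]
  HnxVI (CATAG, off=3): starts [12, 40, 84, 94] → cuts [15, 43, 87, 97]

Pooled cuts: [9, 15, 21, 34, 39, 43, 54, 61, 71, 80, 87, 97, 108]

Fragments:
  [0,9): 9 bp
  [9,15): 6 bp
  [15,21): 6 bp
  [21,34): 13 bp
  [34,39): 5 bp
  [39,43): 4 bp
  [43,54): 11 bp
  [54,61): 7 bp
  [61,71): 10 bp
  [71,80): 9 bp
  [80,87): 7 bp
  [87,97): 10 bp
  [97,108): 11 bp
  [108,128): 20 bp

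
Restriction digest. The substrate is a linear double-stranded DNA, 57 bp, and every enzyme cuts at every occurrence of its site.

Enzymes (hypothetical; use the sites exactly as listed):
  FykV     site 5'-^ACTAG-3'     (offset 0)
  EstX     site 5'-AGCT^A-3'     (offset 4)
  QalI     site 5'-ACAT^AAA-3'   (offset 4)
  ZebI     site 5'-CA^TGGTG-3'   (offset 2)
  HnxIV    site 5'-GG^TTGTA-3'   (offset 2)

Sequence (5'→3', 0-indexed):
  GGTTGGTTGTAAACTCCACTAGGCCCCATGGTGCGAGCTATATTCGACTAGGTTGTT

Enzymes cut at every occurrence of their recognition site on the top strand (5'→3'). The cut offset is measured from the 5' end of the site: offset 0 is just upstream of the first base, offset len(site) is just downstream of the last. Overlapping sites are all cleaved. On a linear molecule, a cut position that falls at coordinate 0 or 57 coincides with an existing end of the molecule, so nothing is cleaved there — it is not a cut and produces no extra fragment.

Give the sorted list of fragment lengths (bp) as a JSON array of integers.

Site scan:
  FykV (ACTAG, off=0): starts [17, 46] → cuts [17, 46]
  EstX (AGCTA, off=4): starts [35] → cuts [39]
  QalI (ACATAAA, off=4): no sites
  ZebI (CATGGTG, off=2): starts [26] → cuts [28]
  HnxIV (GGTTGTA, off=2): starts [4] → cuts [6]

Pooled cuts: [6, 17, 28, 39, 46]

Fragment lengths:
  [0,6): 6 bp
  [6,17): 11 bp
  [17,28): 11 bp
  [28,39): 11 bp
  [39,46): 7 bp
  [46,57): 11 bp

[6,7,11,11,11,11]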